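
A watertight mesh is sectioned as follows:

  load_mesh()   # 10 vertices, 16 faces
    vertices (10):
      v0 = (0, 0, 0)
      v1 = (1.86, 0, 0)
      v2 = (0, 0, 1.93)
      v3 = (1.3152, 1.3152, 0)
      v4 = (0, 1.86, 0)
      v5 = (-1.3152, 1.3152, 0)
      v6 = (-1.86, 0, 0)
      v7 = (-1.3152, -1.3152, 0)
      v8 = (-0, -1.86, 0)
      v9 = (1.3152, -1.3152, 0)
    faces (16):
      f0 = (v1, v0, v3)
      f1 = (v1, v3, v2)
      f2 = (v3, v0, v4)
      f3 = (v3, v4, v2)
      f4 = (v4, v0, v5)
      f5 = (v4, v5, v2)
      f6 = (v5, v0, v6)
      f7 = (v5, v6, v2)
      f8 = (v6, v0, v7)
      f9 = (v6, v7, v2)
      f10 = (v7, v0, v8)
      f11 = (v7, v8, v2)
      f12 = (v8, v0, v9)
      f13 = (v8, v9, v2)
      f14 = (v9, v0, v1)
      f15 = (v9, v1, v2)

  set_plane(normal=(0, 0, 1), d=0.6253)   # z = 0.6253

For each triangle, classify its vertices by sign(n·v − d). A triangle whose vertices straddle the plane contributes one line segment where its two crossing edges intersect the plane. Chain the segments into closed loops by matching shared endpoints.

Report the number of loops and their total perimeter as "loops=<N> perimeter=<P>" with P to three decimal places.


loops=1 perimeter=7.699

Straddling triangles (8 of 16):
  (v1,v3,v2) [--+] → (0.889089, 0.889089, 0.6253)–(1.25738, 0, 0.6253)  len=0.9623
  (v3,v4,v2) [--+] → (0, 1.25738, 0.6253)–(0.889089, 0.889089, 0.6253)  len=0.9623
  (v4,v5,v2) [--+] → (-0.889089, 0.889089, 0.6253)–(0, 1.25738, 0.6253)  len=0.9623
  (v5,v6,v2) [--+] → (-1.25738, 0, 0.6253)–(-0.889089, 0.889089, 0.6253)  len=0.9623
  (v6,v7,v2) [--+] → (-0.889089, -0.889089, 0.6253)–(-1.25738, 0, 0.6253)  len=0.9623
  (v7,v8,v2) [--+] → (0, -1.25738, 0.6253)–(-0.889089, -0.889089, 0.6253)  len=0.9623
  (v8,v9,v2) [--+] → (0.889089, -0.889089, 0.6253)–(0, -1.25738, 0.6253)  len=0.9623
  (v9,v1,v2) [--+] → (1.25738, 0, 0.6253)–(0.889089, -0.889089, 0.6253)  len=0.9623

Chained into 1 loop(s):
  loop 1: 8 segments, perimeter = 7.6988
Total perimeter = 7.699


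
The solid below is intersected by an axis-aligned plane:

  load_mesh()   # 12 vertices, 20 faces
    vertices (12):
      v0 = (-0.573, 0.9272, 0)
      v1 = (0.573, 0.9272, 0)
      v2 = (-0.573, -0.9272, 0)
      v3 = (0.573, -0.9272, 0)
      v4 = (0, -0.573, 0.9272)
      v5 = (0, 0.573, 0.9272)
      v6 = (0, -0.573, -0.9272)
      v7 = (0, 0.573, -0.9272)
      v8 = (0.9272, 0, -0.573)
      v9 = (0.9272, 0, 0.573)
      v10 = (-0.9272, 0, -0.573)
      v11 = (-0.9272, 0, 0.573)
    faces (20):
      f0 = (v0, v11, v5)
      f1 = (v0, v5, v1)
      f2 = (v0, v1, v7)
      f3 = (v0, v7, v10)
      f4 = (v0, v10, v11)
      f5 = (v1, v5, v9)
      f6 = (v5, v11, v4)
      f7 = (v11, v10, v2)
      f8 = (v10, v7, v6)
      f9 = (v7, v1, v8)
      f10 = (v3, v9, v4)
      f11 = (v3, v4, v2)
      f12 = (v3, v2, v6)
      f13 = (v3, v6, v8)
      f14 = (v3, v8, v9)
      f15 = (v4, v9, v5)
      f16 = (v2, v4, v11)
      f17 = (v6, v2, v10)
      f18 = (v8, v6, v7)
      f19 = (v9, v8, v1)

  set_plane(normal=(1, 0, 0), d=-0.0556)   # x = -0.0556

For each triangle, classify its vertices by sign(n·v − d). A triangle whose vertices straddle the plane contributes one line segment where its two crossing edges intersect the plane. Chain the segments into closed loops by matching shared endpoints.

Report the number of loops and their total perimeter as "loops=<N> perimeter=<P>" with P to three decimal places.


Straddling triangles (10 of 20):
  (v0,v11,v5) [--+] → (-0.0556, 0.53864, 0.90596)–(-0.0556, 0.607369, 0.837231)  len=0.0972
  (v0,v5,v1) [-++] → (-0.0556, 0.607369, 0.837231)–(-0.0556, 0.9272, 0)  len=0.8962
  (v0,v1,v7) [-++] → (-0.0556, 0.9272, 0)–(-0.0556, 0.607369, -0.837231)  len=0.8962
  (v0,v7,v10) [-+-] → (-0.0556, 0.607369, -0.837231)–(-0.0556, 0.53864, -0.90596)  len=0.0972
  (v5,v11,v4) [+-+] → (-0.0556, 0.53864, 0.90596)–(-0.0556, -0.53864, 0.90596)  len=1.0773
  (v10,v7,v6) [-++] → (-0.0556, 0.53864, -0.90596)–(-0.0556, -0.53864, -0.90596)  len=1.0773
  (v3,v4,v2) [++-] → (-0.0556, -0.607369, 0.837231)–(-0.0556, -0.9272, 0)  len=0.8962
  (v3,v2,v6) [+-+] → (-0.0556, -0.9272, 0)–(-0.0556, -0.607369, -0.837231)  len=0.8962
  (v2,v4,v11) [-+-] → (-0.0556, -0.607369, 0.837231)–(-0.0556, -0.53864, 0.90596)  len=0.0972
  (v6,v2,v10) [+--] → (-0.0556, -0.607369, -0.837231)–(-0.0556, -0.53864, -0.90596)  len=0.0972

Chained into 1 loop(s):
  loop 1: 10 segments, perimeter = 6.1283
Total perimeter = 6.128

loops=1 perimeter=6.128


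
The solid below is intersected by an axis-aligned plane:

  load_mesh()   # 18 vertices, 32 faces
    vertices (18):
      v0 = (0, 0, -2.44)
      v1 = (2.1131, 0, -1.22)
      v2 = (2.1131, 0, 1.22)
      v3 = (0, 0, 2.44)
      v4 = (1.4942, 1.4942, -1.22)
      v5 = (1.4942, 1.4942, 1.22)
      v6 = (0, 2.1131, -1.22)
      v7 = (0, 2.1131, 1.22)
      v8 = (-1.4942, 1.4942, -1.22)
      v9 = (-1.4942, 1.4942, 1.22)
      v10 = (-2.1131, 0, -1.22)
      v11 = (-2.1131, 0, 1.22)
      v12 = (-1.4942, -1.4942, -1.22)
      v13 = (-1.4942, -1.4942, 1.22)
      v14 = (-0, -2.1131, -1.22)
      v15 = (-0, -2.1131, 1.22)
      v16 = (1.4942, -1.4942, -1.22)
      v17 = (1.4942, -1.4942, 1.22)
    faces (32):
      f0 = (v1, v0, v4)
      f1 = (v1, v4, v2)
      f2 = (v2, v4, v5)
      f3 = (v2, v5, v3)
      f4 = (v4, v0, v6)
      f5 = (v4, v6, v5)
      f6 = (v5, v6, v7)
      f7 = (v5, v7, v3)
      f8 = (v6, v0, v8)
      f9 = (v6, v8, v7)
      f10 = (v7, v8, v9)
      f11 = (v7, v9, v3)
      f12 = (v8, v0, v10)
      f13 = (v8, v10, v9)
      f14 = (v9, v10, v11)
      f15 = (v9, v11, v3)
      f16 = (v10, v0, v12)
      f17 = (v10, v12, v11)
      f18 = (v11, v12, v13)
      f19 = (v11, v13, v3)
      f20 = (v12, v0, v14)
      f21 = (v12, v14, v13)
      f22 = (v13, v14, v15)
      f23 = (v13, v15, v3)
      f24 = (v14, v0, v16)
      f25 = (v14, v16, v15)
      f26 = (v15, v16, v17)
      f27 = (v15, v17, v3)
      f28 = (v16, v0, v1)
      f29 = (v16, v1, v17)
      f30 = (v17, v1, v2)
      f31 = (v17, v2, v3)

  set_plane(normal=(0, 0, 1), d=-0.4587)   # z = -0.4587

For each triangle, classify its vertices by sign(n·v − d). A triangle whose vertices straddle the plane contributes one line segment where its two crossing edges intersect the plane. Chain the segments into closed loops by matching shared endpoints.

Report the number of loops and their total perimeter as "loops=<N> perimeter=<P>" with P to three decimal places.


loops=1 perimeter=12.938

Straddling triangles (16 of 32):
  (v1,v4,v2) [--+] → (1.6873, 1.028, -0.4587)–(2.1131, 0, -0.4587)  len=1.1127
  (v2,v4,v5) [+-+] → (1.6873, 1.028, -0.4587)–(1.4942, 1.4942, -0.4587)  len=0.5046
  (v4,v6,v5) [--+] → (0.466203, 1.92, -0.4587)–(1.4942, 1.4942, -0.4587)  len=1.1127
  (v5,v6,v7) [+-+] → (0.466203, 1.92, -0.4587)–(0, 2.1131, -0.4587)  len=0.5046
  (v6,v8,v7) [--+] → (-1.028, 1.6873, -0.4587)–(0, 2.1131, -0.4587)  len=1.1127
  (v7,v8,v9) [+-+] → (-1.028, 1.6873, -0.4587)–(-1.4942, 1.4942, -0.4587)  len=0.5046
  (v8,v10,v9) [--+] → (-1.92, 0.466203, -0.4587)–(-1.4942, 1.4942, -0.4587)  len=1.1127
  (v9,v10,v11) [+-+] → (-1.92, 0.466203, -0.4587)–(-2.1131, 0, -0.4587)  len=0.5046
  (v10,v12,v11) [--+] → (-1.6873, -1.028, -0.4587)–(-2.1131, 0, -0.4587)  len=1.1127
  (v11,v12,v13) [+-+] → (-1.6873, -1.028, -0.4587)–(-1.4942, -1.4942, -0.4587)  len=0.5046
  (v12,v14,v13) [--+] → (-0.466203, -1.92, -0.4587)–(-1.4942, -1.4942, -0.4587)  len=1.1127
  (v13,v14,v15) [+-+] → (-0.466203, -1.92, -0.4587)–(0, -2.1131, -0.4587)  len=0.5046
  (v14,v16,v15) [--+] → (1.028, -1.6873, -0.4587)–(0, -2.1131, -0.4587)  len=1.1127
  (v15,v16,v17) [+-+] → (1.028, -1.6873, -0.4587)–(1.4942, -1.4942, -0.4587)  len=0.5046
  (v16,v1,v17) [--+] → (1.92, -0.466203, -0.4587)–(1.4942, -1.4942, -0.4587)  len=1.1127
  (v17,v1,v2) [+-+] → (1.92, -0.466203, -0.4587)–(2.1131, 0, -0.4587)  len=0.5046

Chained into 1 loop(s):
  loop 1: 16 segments, perimeter = 12.9384
Total perimeter = 12.938


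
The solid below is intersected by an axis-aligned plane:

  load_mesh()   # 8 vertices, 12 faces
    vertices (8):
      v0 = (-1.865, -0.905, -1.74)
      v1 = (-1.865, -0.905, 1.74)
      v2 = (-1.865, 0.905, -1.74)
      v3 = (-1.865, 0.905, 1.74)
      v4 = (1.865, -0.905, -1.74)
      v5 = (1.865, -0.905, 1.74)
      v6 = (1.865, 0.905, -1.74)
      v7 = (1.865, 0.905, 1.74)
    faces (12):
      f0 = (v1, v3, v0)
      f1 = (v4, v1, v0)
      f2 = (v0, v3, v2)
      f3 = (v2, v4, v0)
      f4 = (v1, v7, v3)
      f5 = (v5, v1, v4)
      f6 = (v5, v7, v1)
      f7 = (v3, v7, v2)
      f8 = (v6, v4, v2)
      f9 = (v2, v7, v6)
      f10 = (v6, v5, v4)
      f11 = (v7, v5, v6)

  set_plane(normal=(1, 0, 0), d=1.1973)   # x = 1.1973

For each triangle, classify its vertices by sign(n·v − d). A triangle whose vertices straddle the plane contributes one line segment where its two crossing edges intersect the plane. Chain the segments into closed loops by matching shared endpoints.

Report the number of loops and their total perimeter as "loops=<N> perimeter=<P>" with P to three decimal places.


Straddling triangles (8 of 12):
  (v4,v1,v0) [+--] → (1.1973, -0.905, -1.11705)–(1.1973, -0.905, -1.74)  len=0.6229
  (v2,v4,v0) [-+-] → (1.1973, -0.580995, -1.74)–(1.1973, -0.905, -1.74)  len=0.3240
  (v1,v7,v3) [-+-] → (1.1973, 0.580995, 1.74)–(1.1973, 0.905, 1.74)  len=0.3240
  (v5,v1,v4) [+-+] → (1.1973, -0.905, 1.74)–(1.1973, -0.905, -1.11705)  len=2.8571
  (v5,v7,v1) [++-] → (1.1973, 0.580995, 1.74)–(1.1973, -0.905, 1.74)  len=1.4860
  (v3,v7,v2) [-+-] → (1.1973, 0.905, 1.74)–(1.1973, 0.905, 1.11705)  len=0.6229
  (v6,v4,v2) [++-] → (1.1973, -0.580995, -1.74)–(1.1973, 0.905, -1.74)  len=1.4860
  (v2,v7,v6) [-++] → (1.1973, 0.905, 1.11705)–(1.1973, 0.905, -1.74)  len=2.8571

Chained into 1 loop(s):
  loop 1: 8 segments, perimeter = 10.5800
Total perimeter = 10.580

loops=1 perimeter=10.580


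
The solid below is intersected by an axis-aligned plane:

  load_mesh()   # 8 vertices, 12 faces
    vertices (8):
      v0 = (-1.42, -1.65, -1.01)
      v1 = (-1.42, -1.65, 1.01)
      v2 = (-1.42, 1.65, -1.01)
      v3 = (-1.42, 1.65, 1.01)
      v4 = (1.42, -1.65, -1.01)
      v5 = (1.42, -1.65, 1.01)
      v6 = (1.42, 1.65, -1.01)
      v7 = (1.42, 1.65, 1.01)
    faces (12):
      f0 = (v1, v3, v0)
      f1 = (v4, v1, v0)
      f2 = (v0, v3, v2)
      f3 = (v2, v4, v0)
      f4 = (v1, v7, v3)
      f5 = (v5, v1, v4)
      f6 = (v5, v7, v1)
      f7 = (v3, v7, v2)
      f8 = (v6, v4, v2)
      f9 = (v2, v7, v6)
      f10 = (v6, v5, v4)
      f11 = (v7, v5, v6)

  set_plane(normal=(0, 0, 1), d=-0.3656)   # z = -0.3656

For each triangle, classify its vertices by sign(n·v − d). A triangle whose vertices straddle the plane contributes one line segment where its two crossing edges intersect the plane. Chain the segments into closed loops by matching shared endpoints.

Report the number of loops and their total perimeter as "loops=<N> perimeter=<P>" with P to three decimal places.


loops=1 perimeter=12.280

Straddling triangles (8 of 12):
  (v1,v3,v0) [++-] → (-1.42, -0.597267, -0.3656)–(-1.42, -1.65, -0.3656)  len=1.0527
  (v4,v1,v0) [-+-] → (0.514012, -1.65, -0.3656)–(-1.42, -1.65, -0.3656)  len=1.9340
  (v0,v3,v2) [-+-] → (-1.42, -0.597267, -0.3656)–(-1.42, 1.65, -0.3656)  len=2.2473
  (v5,v1,v4) [++-] → (0.514012, -1.65, -0.3656)–(1.42, -1.65, -0.3656)  len=0.9060
  (v3,v7,v2) [++-] → (-0.514012, 1.65, -0.3656)–(-1.42, 1.65, -0.3656)  len=0.9060
  (v2,v7,v6) [-+-] → (-0.514012, 1.65, -0.3656)–(1.42, 1.65, -0.3656)  len=1.9340
  (v6,v5,v4) [-+-] → (1.42, 0.597267, -0.3656)–(1.42, -1.65, -0.3656)  len=2.2473
  (v7,v5,v6) [++-] → (1.42, 0.597267, -0.3656)–(1.42, 1.65, -0.3656)  len=1.0527

Chained into 1 loop(s):
  loop 1: 8 segments, perimeter = 12.2800
Total perimeter = 12.280


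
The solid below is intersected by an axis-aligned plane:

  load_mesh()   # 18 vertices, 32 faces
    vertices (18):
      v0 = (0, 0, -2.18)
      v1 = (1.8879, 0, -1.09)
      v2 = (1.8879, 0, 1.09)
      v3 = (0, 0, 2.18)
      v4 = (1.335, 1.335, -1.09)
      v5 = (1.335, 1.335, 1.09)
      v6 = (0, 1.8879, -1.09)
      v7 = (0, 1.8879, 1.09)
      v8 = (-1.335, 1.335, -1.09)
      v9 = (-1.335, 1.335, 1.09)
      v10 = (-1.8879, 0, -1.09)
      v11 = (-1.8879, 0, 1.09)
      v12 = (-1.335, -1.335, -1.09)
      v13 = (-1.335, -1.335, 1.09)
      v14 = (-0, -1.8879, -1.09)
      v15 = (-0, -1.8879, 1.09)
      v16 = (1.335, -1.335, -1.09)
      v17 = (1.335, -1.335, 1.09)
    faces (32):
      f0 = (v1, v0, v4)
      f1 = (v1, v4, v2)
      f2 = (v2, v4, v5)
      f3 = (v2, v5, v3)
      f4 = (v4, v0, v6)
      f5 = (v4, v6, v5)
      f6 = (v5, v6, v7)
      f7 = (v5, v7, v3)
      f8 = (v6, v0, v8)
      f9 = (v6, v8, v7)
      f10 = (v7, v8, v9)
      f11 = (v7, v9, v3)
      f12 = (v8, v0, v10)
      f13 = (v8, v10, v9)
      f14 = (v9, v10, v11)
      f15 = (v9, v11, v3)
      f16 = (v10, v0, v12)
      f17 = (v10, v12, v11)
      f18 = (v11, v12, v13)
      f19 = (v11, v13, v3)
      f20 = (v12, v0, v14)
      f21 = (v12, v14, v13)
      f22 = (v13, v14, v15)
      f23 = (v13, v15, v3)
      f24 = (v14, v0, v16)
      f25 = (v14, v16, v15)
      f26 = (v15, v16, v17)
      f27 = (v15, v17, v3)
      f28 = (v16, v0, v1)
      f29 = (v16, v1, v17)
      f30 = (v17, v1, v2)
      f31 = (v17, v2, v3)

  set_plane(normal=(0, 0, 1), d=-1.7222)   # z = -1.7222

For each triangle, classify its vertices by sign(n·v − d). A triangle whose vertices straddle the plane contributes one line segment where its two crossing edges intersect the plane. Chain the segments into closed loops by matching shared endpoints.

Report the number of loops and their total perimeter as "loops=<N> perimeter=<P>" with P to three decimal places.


Straddling triangles (8 of 32):
  (v1,v0,v4) [+-+] → (0.792918, 0, -1.7222)–(0.5607, 0.5607, -1.7222)  len=0.6069
  (v4,v0,v6) [+-+] → (0.5607, 0.5607, -1.7222)–(0, 0.792918, -1.7222)  len=0.6069
  (v6,v0,v8) [+-+] → (0, 0.792918, -1.7222)–(-0.5607, 0.5607, -1.7222)  len=0.6069
  (v8,v0,v10) [+-+] → (-0.5607, 0.5607, -1.7222)–(-0.792918, 0, -1.7222)  len=0.6069
  (v10,v0,v12) [+-+] → (-0.792918, 0, -1.7222)–(-0.5607, -0.5607, -1.7222)  len=0.6069
  (v12,v0,v14) [+-+] → (-0.5607, -0.5607, -1.7222)–(0, -0.792918, -1.7222)  len=0.6069
  (v14,v0,v16) [+-+] → (0, -0.792918, -1.7222)–(0.5607, -0.5607, -1.7222)  len=0.6069
  (v16,v0,v1) [+-+] → (0.5607, -0.5607, -1.7222)–(0.792918, 0, -1.7222)  len=0.6069

Chained into 1 loop(s):
  loop 1: 8 segments, perimeter = 4.8551
Total perimeter = 4.855

loops=1 perimeter=4.855


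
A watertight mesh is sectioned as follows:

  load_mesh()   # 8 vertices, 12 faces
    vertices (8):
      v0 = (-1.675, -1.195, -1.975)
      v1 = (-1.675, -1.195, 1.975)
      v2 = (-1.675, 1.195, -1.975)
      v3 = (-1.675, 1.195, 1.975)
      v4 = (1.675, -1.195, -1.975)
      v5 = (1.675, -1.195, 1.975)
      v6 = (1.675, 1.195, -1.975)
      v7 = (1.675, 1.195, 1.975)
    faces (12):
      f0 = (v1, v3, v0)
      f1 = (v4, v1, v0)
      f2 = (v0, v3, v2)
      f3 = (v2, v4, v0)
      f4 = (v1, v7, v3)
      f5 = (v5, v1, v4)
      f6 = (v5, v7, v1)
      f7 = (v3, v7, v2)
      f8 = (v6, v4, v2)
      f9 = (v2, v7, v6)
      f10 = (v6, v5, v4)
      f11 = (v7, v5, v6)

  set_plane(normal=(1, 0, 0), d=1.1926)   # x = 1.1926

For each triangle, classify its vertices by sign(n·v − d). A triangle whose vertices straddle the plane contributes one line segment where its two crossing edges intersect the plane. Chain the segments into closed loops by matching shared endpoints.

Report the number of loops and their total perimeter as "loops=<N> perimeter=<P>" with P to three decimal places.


loops=1 perimeter=12.680

Straddling triangles (8 of 12):
  (v4,v1,v0) [+--] → (1.1926, -1.195, -1.4062)–(1.1926, -1.195, -1.975)  len=0.5688
  (v2,v4,v0) [-+-] → (1.1926, -0.85084, -1.975)–(1.1926, -1.195, -1.975)  len=0.3442
  (v1,v7,v3) [-+-] → (1.1926, 0.85084, 1.975)–(1.1926, 1.195, 1.975)  len=0.3442
  (v5,v1,v4) [+-+] → (1.1926, -1.195, 1.975)–(1.1926, -1.195, -1.4062)  len=3.3812
  (v5,v7,v1) [++-] → (1.1926, 0.85084, 1.975)–(1.1926, -1.195, 1.975)  len=2.0458
  (v3,v7,v2) [-+-] → (1.1926, 1.195, 1.975)–(1.1926, 1.195, 1.4062)  len=0.5688
  (v6,v4,v2) [++-] → (1.1926, -0.85084, -1.975)–(1.1926, 1.195, -1.975)  len=2.0458
  (v2,v7,v6) [-++] → (1.1926, 1.195, 1.4062)–(1.1926, 1.195, -1.975)  len=3.3812

Chained into 1 loop(s):
  loop 1: 8 segments, perimeter = 12.6800
Total perimeter = 12.680


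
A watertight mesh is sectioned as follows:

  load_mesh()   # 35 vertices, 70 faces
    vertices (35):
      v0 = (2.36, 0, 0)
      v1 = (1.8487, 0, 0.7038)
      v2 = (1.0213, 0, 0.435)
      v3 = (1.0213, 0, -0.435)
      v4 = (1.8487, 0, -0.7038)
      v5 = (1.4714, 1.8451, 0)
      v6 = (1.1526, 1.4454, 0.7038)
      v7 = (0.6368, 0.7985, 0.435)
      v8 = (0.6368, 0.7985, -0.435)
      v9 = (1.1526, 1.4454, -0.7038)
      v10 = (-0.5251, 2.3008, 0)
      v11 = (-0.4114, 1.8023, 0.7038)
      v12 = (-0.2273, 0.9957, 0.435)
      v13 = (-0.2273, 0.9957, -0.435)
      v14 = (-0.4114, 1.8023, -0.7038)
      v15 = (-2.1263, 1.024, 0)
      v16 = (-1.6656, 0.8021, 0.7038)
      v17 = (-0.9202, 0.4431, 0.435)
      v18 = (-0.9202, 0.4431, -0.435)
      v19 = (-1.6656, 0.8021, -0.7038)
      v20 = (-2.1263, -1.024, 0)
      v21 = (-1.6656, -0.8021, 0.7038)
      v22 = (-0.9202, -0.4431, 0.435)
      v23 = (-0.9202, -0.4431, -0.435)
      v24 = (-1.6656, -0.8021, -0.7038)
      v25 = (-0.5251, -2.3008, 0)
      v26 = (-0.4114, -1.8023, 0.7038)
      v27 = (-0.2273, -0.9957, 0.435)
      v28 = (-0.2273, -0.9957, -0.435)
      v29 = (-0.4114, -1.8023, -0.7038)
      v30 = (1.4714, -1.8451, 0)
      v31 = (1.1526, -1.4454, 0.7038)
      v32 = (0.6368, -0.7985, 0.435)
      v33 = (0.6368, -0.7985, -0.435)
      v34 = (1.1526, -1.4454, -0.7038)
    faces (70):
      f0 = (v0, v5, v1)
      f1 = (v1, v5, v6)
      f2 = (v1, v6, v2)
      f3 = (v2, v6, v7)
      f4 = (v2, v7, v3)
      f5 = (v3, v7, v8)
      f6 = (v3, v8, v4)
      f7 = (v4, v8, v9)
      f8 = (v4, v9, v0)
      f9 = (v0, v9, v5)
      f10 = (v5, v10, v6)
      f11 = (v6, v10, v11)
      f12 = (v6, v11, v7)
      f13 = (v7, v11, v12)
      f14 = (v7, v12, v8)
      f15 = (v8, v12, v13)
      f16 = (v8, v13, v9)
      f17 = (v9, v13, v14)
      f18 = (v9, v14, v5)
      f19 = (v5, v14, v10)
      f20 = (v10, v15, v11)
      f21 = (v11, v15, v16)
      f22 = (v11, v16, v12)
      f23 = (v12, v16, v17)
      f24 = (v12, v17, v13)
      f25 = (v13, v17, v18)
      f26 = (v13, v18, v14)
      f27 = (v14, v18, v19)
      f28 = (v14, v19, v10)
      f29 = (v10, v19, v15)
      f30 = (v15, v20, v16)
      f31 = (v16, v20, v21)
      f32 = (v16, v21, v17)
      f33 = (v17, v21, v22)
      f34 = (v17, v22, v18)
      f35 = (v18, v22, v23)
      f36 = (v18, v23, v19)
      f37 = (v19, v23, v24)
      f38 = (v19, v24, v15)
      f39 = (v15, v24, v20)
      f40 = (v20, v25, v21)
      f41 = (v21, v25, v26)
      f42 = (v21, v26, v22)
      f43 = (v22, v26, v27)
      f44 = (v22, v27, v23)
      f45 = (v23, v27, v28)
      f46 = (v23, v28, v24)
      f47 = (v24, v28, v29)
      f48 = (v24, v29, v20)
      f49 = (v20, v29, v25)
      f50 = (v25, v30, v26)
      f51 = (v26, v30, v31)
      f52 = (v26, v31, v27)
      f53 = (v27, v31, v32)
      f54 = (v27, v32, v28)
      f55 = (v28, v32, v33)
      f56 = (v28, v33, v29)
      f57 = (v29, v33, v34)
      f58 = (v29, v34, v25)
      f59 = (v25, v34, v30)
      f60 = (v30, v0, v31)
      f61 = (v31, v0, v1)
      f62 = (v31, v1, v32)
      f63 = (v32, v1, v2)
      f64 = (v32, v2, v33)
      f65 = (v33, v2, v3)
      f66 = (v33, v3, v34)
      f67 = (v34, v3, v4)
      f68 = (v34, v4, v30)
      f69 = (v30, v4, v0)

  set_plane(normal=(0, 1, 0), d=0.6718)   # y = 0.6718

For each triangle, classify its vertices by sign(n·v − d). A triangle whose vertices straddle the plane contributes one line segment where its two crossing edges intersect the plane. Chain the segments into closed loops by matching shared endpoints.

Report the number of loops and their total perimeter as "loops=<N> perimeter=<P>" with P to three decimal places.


loops=2 perimeter=9.039

Straddling triangles (22 of 70):
  (v0,v5,v1) [-+-] → (2.03646, 0.6718, 0)–(1.71133, 0.6718, 0.447547)  len=0.5532
  (v1,v5,v6) [-++] → (1.71133, 0.6718, 0.447547)–(1.52516, 0.6718, 0.7038)  len=0.3167
  (v1,v6,v2) [-+-] → (1.52516, 0.6718, 0.7038)–(1.08233, 0.6718, 0.559934)  len=0.4656
  (v2,v6,v7) [-++] → (1.08233, 0.6718, 0.559934)–(0.69781, 0.6718, 0.435)  len=0.4043
  (v2,v7,v3) [-+-] → (0.69781, 0.6718, 0.435)–(0.69781, 0.6718, 0.296955)  len=0.1380
  (v3,v7,v8) [-++] → (0.69781, 0.6718, 0.296955)–(0.69781, 0.6718, -0.435)  len=0.7320
  (v3,v8,v4) [-+-] → (0.69781, 0.6718, -0.435)–(0.829095, 0.6718, -0.477651)  len=0.1380
  (v4,v8,v9) [-++] → (0.829095, 0.6718, -0.477651)–(1.52516, 0.6718, -0.7038)  len=0.7319
  (v4,v9,v0) [-+-] → (1.52516, 0.6718, -0.7038)–(1.79882, 0.6718, -0.327116)  len=0.4656
  (v0,v9,v5) [-++] → (1.79882, 0.6718, -0.327116)–(2.03646, 0.6718, 0)  len=0.4043
  (v12,v16,v17) [++-] → (-1.39506, 0.6718, 0.606238)–(-0.633435, 0.6718, 0.435)  len=0.7806
  (v12,v17,v13) [+-+] → (-0.633435, 0.6718, 0.435)–(-0.633435, 0.6718, 0.0749403)  len=0.3601
  (v13,v17,v18) [+--] → (-0.633435, 0.6718, 0.0749403)–(-0.633435, 0.6718, -0.435)  len=0.5099
  (v13,v18,v14) [+-+] → (-0.633435, 0.6718, -0.435)–(-0.834589, 0.6718, -0.480228)  len=0.2062
  (v14,v18,v19) [+-+] → (-0.834589, 0.6718, -0.480228)–(-1.39506, 0.6718, -0.606238)  len=0.5745
  (v15,v20,v16) [+-+] → (-2.1263, 0.6718, 0)–(-1.69847, 0.6718, 0.653581)  len=0.7812
  (v16,v20,v21) [+--] → (-1.69847, 0.6718, 0.653581)–(-1.6656, 0.6718, 0.7038)  len=0.0600
  (v16,v21,v17) [+--] → (-1.6656, 0.6718, 0.7038)–(-1.39506, 0.6718, 0.606238)  len=0.2876
  (v18,v23,v19) [--+] → (-1.5876, 0.6718, -0.675672)–(-1.39506, 0.6718, -0.606238)  len=0.2047
  (v19,v23,v24) [+--] → (-1.5876, 0.6718, -0.675672)–(-1.6656, 0.6718, -0.7038)  len=0.0829
  (v19,v24,v15) [+-+] → (-1.6656, 0.6718, -0.7038)–(-2.03744, 0.6718, -0.135742)  len=0.6789
  (v15,v24,v20) [+--] → (-2.03744, 0.6718, -0.135742)–(-2.1263, 0.6718, 0)  len=0.1622

Chained into 2 loop(s):
  loop 1: 10 segments, perimeter = 4.3497
  loop 2: 12 segments, perimeter = 4.6888
Total perimeter = 9.039


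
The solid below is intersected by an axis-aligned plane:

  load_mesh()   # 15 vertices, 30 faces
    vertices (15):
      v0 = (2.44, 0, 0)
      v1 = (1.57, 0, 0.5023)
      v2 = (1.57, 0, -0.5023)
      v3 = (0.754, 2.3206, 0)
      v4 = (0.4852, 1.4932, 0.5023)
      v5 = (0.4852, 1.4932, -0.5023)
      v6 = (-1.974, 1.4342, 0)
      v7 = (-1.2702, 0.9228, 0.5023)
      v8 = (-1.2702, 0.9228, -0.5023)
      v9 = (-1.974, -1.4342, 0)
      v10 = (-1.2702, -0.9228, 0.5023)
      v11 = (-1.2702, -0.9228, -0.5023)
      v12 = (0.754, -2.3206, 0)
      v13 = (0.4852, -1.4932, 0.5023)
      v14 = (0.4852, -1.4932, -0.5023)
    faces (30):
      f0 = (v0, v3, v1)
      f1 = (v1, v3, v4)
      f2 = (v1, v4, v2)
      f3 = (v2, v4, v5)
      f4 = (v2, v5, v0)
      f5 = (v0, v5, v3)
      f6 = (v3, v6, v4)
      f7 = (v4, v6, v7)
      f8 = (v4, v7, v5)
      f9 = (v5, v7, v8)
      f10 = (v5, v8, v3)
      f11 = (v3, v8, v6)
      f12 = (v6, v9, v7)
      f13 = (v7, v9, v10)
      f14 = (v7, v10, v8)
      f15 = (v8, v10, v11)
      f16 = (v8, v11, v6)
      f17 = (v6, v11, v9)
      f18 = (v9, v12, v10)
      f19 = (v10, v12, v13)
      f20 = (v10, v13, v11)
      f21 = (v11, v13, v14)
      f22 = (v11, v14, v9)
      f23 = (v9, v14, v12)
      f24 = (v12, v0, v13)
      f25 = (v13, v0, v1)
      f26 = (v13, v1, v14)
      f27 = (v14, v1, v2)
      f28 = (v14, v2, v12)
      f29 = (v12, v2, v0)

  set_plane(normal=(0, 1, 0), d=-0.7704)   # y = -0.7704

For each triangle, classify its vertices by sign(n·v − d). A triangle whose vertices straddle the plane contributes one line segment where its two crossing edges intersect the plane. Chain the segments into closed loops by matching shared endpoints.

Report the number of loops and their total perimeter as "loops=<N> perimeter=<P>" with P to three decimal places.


loops=2 perimeter=5.748

Straddling triangles (12 of 30):
  (v6,v9,v7) [+-+] → (-1.974, -0.7704, 0)–(-1.77579, -0.7704, 0.141462)  len=0.2435
  (v7,v9,v10) [+--] → (-1.77579, -0.7704, 0.141462)–(-1.2702, -0.7704, 0.5023)  len=0.6211
  (v7,v10,v8) [+-+] → (-1.2702, -0.7704, 0.5023)–(-1.2702, -0.7704, 0.419345)  len=0.0830
  (v8,v10,v11) [+--] → (-1.2702, -0.7704, 0.419345)–(-1.2702, -0.7704, -0.5023)  len=0.9216
  (v8,v11,v6) [+-+] → (-1.2702, -0.7704, -0.5023)–(-1.31571, -0.7704, -0.469822)  len=0.0559
  (v6,v11,v9) [+--] → (-1.31571, -0.7704, -0.469822)–(-1.974, -0.7704, 0)  len=0.8088
  (v12,v0,v13) [-+-] → (1.88028, -0.7704, 0)–(1.43144, -0.7704, 0.259156)  len=0.5183
  (v13,v0,v1) [-++] → (1.43144, -0.7704, 0.259156)–(1.01031, -0.7704, 0.5023)  len=0.4863
  (v13,v1,v14) [-+-] → (1.01031, -0.7704, 0.5023)–(1.01031, -0.7704, -0.0160122)  len=0.5183
  (v14,v1,v2) [-++] → (1.01031, -0.7704, -0.0160122)–(1.01031, -0.7704, -0.5023)  len=0.4863
  (v14,v2,v12) [-+-] → (1.01031, -0.7704, -0.5023)–(1.2991, -0.7704, -0.335545)  len=0.3335
  (v12,v2,v0) [-++] → (1.2991, -0.7704, -0.335545)–(1.88028, -0.7704, 0)  len=0.6711

Chained into 2 loop(s):
  loop 1: 6 segments, perimeter = 2.7339
  loop 2: 6 segments, perimeter = 3.0137
Total perimeter = 5.748


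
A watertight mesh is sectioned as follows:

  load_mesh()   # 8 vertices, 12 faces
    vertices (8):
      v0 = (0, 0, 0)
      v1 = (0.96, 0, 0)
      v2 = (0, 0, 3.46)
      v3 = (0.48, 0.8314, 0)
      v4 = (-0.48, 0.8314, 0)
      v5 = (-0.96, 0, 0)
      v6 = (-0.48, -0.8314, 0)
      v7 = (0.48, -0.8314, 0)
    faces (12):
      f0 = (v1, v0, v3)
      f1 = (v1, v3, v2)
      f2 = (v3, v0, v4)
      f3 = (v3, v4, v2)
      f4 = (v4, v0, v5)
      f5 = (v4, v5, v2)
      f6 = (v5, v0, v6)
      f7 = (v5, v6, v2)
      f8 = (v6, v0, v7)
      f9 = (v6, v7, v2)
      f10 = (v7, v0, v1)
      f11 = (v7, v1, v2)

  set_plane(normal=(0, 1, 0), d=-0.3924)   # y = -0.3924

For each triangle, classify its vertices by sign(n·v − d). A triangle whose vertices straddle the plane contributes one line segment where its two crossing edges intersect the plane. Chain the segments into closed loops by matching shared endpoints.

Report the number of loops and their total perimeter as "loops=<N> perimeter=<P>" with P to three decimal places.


loops=1 perimeter=5.712

Straddling triangles (6 of 12):
  (v5,v0,v6) [++-] → (-0.226548, -0.3924, 0)–(-0.733452, -0.3924, 0)  len=0.5069
  (v5,v6,v2) [+-+] → (-0.733452, -0.3924, 0)–(-0.226548, -0.3924, 1.82697)  len=1.8960
  (v6,v0,v7) [-+-] → (-0.226548, -0.3924, 0)–(0.226548, -0.3924, 0)  len=0.4531
  (v6,v7,v2) [--+] → (0.226548, -0.3924, 1.82697)–(-0.226548, -0.3924, 1.82697)  len=0.4531
  (v7,v0,v1) [-++] → (0.226548, -0.3924, 0)–(0.733452, -0.3924, 0)  len=0.5069
  (v7,v1,v2) [-++] → (0.733452, -0.3924, 0)–(0.226548, -0.3924, 1.82697)  len=1.8960

Chained into 1 loop(s):
  loop 1: 6 segments, perimeter = 5.7120
Total perimeter = 5.712


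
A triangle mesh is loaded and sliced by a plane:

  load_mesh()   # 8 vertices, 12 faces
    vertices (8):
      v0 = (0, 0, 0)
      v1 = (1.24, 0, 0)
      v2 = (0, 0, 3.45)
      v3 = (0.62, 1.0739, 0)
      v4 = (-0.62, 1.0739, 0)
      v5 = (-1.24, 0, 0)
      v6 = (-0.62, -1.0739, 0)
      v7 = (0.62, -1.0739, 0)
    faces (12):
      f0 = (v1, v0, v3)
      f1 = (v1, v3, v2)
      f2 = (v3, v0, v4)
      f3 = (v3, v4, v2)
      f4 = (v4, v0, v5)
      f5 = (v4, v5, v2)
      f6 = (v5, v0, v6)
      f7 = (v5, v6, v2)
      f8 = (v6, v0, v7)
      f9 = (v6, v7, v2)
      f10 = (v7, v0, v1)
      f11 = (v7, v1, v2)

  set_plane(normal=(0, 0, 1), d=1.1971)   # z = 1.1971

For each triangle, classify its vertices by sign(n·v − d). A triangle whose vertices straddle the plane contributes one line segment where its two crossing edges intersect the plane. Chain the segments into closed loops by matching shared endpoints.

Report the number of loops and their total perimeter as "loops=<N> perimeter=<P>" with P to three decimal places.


loops=1 perimeter=4.858

Straddling triangles (6 of 12):
  (v1,v3,v2) [--+] → (0.404869, 0.701272, 1.1971)–(0.809738, 0, 1.1971)  len=0.8098
  (v3,v4,v2) [--+] → (-0.404869, 0.701272, 1.1971)–(0.404869, 0.701272, 1.1971)  len=0.8097
  (v4,v5,v2) [--+] → (-0.809738, 0, 1.1971)–(-0.404869, 0.701272, 1.1971)  len=0.8098
  (v5,v6,v2) [--+] → (-0.404869, -0.701272, 1.1971)–(-0.809738, 0, 1.1971)  len=0.8098
  (v6,v7,v2) [--+] → (0.404869, -0.701272, 1.1971)–(-0.404869, -0.701272, 1.1971)  len=0.8097
  (v7,v1,v2) [--+] → (0.809738, 0, 1.1971)–(0.404869, -0.701272, 1.1971)  len=0.8098

Chained into 1 loop(s):
  loop 1: 6 segments, perimeter = 4.8585
Total perimeter = 4.858


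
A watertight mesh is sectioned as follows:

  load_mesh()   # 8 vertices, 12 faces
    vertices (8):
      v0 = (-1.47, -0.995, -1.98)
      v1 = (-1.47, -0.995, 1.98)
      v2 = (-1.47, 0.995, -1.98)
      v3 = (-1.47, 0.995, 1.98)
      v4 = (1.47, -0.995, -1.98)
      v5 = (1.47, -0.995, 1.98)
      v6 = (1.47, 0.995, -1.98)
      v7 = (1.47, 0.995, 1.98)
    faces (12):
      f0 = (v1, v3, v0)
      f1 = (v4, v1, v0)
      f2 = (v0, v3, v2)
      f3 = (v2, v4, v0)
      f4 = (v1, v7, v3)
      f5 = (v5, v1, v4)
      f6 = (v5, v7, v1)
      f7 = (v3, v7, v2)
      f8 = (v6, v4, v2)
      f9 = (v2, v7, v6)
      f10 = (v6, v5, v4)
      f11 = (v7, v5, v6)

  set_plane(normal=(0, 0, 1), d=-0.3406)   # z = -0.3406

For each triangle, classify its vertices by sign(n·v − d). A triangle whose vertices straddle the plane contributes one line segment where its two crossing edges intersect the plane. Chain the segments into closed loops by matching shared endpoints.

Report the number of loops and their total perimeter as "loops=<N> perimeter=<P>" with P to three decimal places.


Straddling triangles (8 of 12):
  (v1,v3,v0) [++-] → (-1.47, -0.17116, -0.3406)–(-1.47, -0.995, -0.3406)  len=0.8238
  (v4,v1,v0) [-+-] → (0.25287, -0.995, -0.3406)–(-1.47, -0.995, -0.3406)  len=1.7229
  (v0,v3,v2) [-+-] → (-1.47, -0.17116, -0.3406)–(-1.47, 0.995, -0.3406)  len=1.1662
  (v5,v1,v4) [++-] → (0.25287, -0.995, -0.3406)–(1.47, -0.995, -0.3406)  len=1.2171
  (v3,v7,v2) [++-] → (-0.25287, 0.995, -0.3406)–(-1.47, 0.995, -0.3406)  len=1.2171
  (v2,v7,v6) [-+-] → (-0.25287, 0.995, -0.3406)–(1.47, 0.995, -0.3406)  len=1.7229
  (v6,v5,v4) [-+-] → (1.47, 0.17116, -0.3406)–(1.47, -0.995, -0.3406)  len=1.1662
  (v7,v5,v6) [++-] → (1.47, 0.17116, -0.3406)–(1.47, 0.995, -0.3406)  len=0.8238

Chained into 1 loop(s):
  loop 1: 8 segments, perimeter = 9.8600
Total perimeter = 9.860

loops=1 perimeter=9.860


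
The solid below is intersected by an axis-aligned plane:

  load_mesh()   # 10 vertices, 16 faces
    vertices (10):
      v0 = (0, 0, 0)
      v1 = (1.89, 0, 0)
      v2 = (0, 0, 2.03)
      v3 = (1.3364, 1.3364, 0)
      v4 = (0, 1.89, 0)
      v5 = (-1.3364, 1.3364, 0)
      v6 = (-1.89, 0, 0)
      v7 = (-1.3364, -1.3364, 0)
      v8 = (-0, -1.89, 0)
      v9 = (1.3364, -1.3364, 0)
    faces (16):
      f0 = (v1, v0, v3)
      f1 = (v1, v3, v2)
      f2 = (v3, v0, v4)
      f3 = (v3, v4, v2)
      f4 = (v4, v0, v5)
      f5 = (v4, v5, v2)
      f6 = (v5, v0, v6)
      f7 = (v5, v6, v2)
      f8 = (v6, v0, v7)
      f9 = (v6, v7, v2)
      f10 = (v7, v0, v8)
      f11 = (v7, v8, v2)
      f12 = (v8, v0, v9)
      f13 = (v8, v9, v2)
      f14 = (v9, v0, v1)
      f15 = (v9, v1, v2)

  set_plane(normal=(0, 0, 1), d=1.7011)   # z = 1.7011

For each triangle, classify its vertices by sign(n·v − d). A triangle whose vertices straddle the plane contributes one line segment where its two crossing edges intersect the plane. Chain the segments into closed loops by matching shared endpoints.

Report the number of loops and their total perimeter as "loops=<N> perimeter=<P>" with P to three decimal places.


Straddling triangles (8 of 16):
  (v1,v3,v2) [--+] → (0.216523, 0.216523, 1.7011)–(0.306217, 0, 1.7011)  len=0.2344
  (v3,v4,v2) [--+] → (0, 0.306217, 1.7011)–(0.216523, 0.216523, 1.7011)  len=0.2344
  (v4,v5,v2) [--+] → (-0.216523, 0.216523, 1.7011)–(0, 0.306217, 1.7011)  len=0.2344
  (v5,v6,v2) [--+] → (-0.306217, 0, 1.7011)–(-0.216523, 0.216523, 1.7011)  len=0.2344
  (v6,v7,v2) [--+] → (-0.216523, -0.216523, 1.7011)–(-0.306217, 0, 1.7011)  len=0.2344
  (v7,v8,v2) [--+] → (0, -0.306217, 1.7011)–(-0.216523, -0.216523, 1.7011)  len=0.2344
  (v8,v9,v2) [--+] → (0.216523, -0.216523, 1.7011)–(0, -0.306217, 1.7011)  len=0.2344
  (v9,v1,v2) [--+] → (0.306217, 0, 1.7011)–(0.216523, -0.216523, 1.7011)  len=0.2344

Chained into 1 loop(s):
  loop 1: 8 segments, perimeter = 1.8749
Total perimeter = 1.875

loops=1 perimeter=1.875


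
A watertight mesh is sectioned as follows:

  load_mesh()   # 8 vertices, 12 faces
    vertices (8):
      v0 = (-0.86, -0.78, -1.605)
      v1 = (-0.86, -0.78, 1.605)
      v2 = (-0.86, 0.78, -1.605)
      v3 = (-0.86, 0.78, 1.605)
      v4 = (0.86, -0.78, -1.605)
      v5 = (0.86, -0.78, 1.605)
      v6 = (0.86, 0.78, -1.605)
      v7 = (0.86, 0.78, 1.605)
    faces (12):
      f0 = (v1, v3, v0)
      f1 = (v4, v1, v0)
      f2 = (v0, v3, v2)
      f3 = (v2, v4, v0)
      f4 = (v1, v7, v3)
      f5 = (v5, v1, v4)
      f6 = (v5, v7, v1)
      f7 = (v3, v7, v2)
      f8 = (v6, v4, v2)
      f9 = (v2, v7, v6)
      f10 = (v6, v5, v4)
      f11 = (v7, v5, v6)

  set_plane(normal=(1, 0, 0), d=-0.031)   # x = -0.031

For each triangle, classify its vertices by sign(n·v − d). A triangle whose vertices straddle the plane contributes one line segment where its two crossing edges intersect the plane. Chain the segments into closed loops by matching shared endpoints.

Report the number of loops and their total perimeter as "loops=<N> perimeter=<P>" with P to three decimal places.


Straddling triangles (8 of 12):
  (v4,v1,v0) [+--] → (-0.031, -0.78, 0.0578547)–(-0.031, -0.78, -1.605)  len=1.6629
  (v2,v4,v0) [-+-] → (-0.031, 0.0281163, -1.605)–(-0.031, -0.78, -1.605)  len=0.8081
  (v1,v7,v3) [-+-] → (-0.031, -0.0281163, 1.605)–(-0.031, 0.78, 1.605)  len=0.8081
  (v5,v1,v4) [+-+] → (-0.031, -0.78, 1.605)–(-0.031, -0.78, 0.0578547)  len=1.5471
  (v5,v7,v1) [++-] → (-0.031, -0.0281163, 1.605)–(-0.031, -0.78, 1.605)  len=0.7519
  (v3,v7,v2) [-+-] → (-0.031, 0.78, 1.605)–(-0.031, 0.78, -0.0578547)  len=1.6629
  (v6,v4,v2) [++-] → (-0.031, 0.0281163, -1.605)–(-0.031, 0.78, -1.605)  len=0.7519
  (v2,v7,v6) [-++] → (-0.031, 0.78, -0.0578547)–(-0.031, 0.78, -1.605)  len=1.5471

Chained into 1 loop(s):
  loop 1: 8 segments, perimeter = 9.5400
Total perimeter = 9.540

loops=1 perimeter=9.540


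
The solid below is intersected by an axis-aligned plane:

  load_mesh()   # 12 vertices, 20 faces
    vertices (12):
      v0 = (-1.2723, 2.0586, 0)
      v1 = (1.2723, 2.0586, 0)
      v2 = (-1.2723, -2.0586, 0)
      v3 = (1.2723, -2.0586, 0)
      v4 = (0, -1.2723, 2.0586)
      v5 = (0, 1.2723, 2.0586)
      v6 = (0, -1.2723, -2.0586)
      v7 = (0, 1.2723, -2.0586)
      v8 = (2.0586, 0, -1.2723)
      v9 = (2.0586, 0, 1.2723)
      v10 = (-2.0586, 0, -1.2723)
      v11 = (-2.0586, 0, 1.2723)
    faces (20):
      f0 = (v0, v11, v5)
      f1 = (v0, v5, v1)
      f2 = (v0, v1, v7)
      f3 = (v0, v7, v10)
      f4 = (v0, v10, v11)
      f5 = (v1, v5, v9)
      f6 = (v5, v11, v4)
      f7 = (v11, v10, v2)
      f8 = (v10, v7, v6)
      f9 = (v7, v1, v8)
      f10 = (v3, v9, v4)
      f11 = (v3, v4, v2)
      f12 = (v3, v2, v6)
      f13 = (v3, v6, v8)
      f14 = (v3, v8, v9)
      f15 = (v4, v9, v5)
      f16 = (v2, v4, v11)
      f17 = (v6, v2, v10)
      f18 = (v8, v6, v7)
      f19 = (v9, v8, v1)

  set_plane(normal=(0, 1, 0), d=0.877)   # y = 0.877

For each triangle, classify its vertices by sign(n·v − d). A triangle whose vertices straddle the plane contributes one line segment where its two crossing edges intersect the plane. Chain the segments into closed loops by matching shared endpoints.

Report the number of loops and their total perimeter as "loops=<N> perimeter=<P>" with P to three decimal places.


Straddling triangles (10 of 20):
  (v0,v11,v5) [+-+] → (-1.72362, 0.877, 0.730278)–(-0.639601, 0.877, 1.8143)  len=1.5330
  (v0,v7,v10) [++-] → (-0.639601, 0.877, -1.8143)–(-1.72362, 0.877, -0.730278)  len=1.5330
  (v0,v10,v11) [+--] → (-1.72362, 0.877, -0.730278)–(-1.72362, 0.877, 0.730278)  len=1.4606
  (v1,v5,v9) [++-] → (0.639601, 0.877, 1.8143)–(1.72362, 0.877, 0.730278)  len=1.5330
  (v5,v11,v4) [+--] → (-0.639601, 0.877, 1.8143)–(0, 0.877, 2.0586)  len=0.6847
  (v10,v7,v6) [-+-] → (-0.639601, 0.877, -1.8143)–(0, 0.877, -2.0586)  len=0.6847
  (v7,v1,v8) [++-] → (1.72362, 0.877, -0.730278)–(0.639601, 0.877, -1.8143)  len=1.5330
  (v4,v9,v5) [--+] → (0.639601, 0.877, 1.8143)–(0, 0.877, 2.0586)  len=0.6847
  (v8,v6,v7) [--+] → (0, 0.877, -2.0586)–(0.639601, 0.877, -1.8143)  len=0.6847
  (v9,v8,v1) [--+] → (1.72362, 0.877, -0.730278)–(1.72362, 0.877, 0.730278)  len=1.4606

Chained into 1 loop(s):
  loop 1: 10 segments, perimeter = 11.7919
Total perimeter = 11.792

loops=1 perimeter=11.792


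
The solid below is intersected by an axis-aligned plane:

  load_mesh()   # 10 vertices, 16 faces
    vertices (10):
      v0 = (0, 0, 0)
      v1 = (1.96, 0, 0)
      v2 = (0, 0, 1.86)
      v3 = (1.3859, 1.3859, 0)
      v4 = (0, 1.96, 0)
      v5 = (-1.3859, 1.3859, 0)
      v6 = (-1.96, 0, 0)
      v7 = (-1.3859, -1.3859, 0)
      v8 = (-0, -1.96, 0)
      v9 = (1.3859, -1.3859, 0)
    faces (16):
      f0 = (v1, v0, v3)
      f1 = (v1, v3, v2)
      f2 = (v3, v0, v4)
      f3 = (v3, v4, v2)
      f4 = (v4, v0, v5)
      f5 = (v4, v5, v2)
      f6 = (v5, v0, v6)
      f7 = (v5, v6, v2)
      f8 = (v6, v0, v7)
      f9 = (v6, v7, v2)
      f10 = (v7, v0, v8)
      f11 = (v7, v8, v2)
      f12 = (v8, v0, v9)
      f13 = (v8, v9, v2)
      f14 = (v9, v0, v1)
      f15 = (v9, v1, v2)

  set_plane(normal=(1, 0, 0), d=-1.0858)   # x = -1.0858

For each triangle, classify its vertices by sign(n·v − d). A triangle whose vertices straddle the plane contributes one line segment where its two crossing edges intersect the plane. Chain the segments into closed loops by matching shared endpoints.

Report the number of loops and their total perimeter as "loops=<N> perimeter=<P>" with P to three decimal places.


loops=1 perimeter=6.524

Straddling triangles (8 of 16):
  (v4,v0,v5) [++-] → (-1.0858, 1.0858, 0)–(-1.0858, 1.51021, 0)  len=0.4244
  (v4,v5,v2) [+-+] → (-1.0858, 1.51021, 0)–(-1.0858, 1.0858, 0.402761)  len=0.5851
  (v5,v0,v6) [-+-] → (-1.0858, 1.0858, 0)–(-1.0858, 0, 0)  len=1.0858
  (v5,v6,v2) [--+] → (-1.0858, 0, 0.829598)–(-1.0858, 1.0858, 0.402761)  len=1.1667
  (v6,v0,v7) [-+-] → (-1.0858, 0, 0)–(-1.0858, -1.0858, 0)  len=1.0858
  (v6,v7,v2) [--+] → (-1.0858, -1.0858, 0.402761)–(-1.0858, 0, 0.829598)  len=1.1667
  (v7,v0,v8) [-++] → (-1.0858, -1.0858, 0)–(-1.0858, -1.51021, 0)  len=0.4244
  (v7,v8,v2) [-++] → (-1.0858, -1.51021, 0)–(-1.0858, -1.0858, 0.402761)  len=0.5851

Chained into 1 loop(s):
  loop 1: 8 segments, perimeter = 6.5240
Total perimeter = 6.524


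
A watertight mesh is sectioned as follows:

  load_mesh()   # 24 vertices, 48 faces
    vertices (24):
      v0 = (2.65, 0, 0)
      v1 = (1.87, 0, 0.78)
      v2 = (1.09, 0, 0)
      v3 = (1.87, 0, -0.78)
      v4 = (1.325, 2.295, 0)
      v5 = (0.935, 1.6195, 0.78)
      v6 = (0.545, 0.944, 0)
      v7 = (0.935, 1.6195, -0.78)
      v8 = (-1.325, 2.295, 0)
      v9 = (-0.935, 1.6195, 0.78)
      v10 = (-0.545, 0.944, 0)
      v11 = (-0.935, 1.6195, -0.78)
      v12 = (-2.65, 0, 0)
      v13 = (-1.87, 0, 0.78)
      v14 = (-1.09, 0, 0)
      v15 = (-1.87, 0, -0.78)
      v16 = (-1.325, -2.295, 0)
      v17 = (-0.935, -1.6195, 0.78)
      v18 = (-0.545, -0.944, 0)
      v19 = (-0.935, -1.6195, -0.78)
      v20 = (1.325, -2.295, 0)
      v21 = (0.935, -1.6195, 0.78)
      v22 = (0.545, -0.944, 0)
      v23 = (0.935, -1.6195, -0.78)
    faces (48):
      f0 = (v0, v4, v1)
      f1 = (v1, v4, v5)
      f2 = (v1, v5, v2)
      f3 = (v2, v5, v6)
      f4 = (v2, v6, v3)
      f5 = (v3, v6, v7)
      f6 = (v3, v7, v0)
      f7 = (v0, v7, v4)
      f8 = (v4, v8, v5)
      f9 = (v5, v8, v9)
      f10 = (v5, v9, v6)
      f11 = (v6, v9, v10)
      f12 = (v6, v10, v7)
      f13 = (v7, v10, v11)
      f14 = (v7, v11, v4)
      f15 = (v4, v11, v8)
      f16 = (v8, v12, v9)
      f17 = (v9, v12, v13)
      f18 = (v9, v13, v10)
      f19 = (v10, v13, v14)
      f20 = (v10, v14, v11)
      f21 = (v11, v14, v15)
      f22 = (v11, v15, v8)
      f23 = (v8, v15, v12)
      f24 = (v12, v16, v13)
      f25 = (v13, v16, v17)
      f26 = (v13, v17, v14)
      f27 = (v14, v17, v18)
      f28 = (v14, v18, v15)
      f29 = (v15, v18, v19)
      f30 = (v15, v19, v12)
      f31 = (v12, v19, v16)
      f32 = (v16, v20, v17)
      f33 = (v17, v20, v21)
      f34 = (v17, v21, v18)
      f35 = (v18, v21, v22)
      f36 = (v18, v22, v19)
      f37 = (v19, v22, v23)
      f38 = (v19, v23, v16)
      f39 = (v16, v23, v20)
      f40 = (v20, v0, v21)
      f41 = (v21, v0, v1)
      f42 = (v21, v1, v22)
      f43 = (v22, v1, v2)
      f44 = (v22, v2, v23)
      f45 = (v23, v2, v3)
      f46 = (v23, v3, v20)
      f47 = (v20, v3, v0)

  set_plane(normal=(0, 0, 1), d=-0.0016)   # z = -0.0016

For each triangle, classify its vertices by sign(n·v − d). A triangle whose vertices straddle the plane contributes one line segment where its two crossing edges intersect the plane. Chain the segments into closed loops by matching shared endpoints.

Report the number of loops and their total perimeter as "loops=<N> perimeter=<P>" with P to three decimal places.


loops=2 perimeter=22.440

Straddling triangles (24 of 48):
  (v2,v6,v3) [++-] → (0.547718, 0.942064, -0.0016)–(1.0916, 0, -0.0016)  len=1.0878
  (v3,v6,v7) [-+-] → (0.547718, 0.942064, -0.0016)–(0.5458, 0.945386, -0.0016)  len=0.0038
  (v3,v7,v0) [--+] → (2.64648, 0.00332205, -0.0016)–(2.6484, 0, -0.0016)  len=0.0038
  (v0,v7,v4) [+-+] → (2.64648, 0.00332205, -0.0016)–(1.3242, 2.29361, -0.0016)  len=2.6446
  (v6,v10,v7) [++-] → (-0.541964, 0.945386, -0.0016)–(0.5458, 0.945386, -0.0016)  len=1.0878
  (v7,v10,v11) [-+-] → (-0.541964, 0.945386, -0.0016)–(-0.5458, 0.945386, -0.0016)  len=0.0038
  (v7,v11,v4) [--+] → (1.32036, 2.29361, -0.0016)–(1.3242, 2.29361, -0.0016)  len=0.0038
  (v4,v11,v8) [+-+] → (1.32036, 2.29361, -0.0016)–(-1.3242, 2.29361, -0.0016)  len=2.6446
  (v10,v14,v11) [++-] → (-1.08968, 0.00332205, -0.0016)–(-0.5458, 0.945386, -0.0016)  len=1.0878
  (v11,v14,v15) [-+-] → (-1.08968, 0.00332205, -0.0016)–(-1.0916, 0, -0.0016)  len=0.0038
  (v11,v15,v8) [--+] → (-1.32612, 2.29029, -0.0016)–(-1.3242, 2.29361, -0.0016)  len=0.0038
  (v8,v15,v12) [+-+] → (-1.32612, 2.29029, -0.0016)–(-2.6484, 0, -0.0016)  len=2.6446
  (v14,v18,v15) [++-] → (-0.547718, -0.942064, -0.0016)–(-1.0916, 0, -0.0016)  len=1.0878
  (v15,v18,v19) [-+-] → (-0.547718, -0.942064, -0.0016)–(-0.5458, -0.945386, -0.0016)  len=0.0038
  (v15,v19,v12) [--+] → (-2.64648, -0.00332205, -0.0016)–(-2.6484, 0, -0.0016)  len=0.0038
  (v12,v19,v16) [+-+] → (-2.64648, -0.00332205, -0.0016)–(-1.3242, -2.29361, -0.0016)  len=2.6446
  (v18,v22,v19) [++-] → (0.541964, -0.945386, -0.0016)–(-0.5458, -0.945386, -0.0016)  len=1.0878
  (v19,v22,v23) [-+-] → (0.541964, -0.945386, -0.0016)–(0.5458, -0.945386, -0.0016)  len=0.0038
  (v19,v23,v16) [--+] → (-1.32036, -2.29361, -0.0016)–(-1.3242, -2.29361, -0.0016)  len=0.0038
  (v16,v23,v20) [+-+] → (-1.32036, -2.29361, -0.0016)–(1.3242, -2.29361, -0.0016)  len=2.6446
  (v22,v2,v23) [++-] → (1.08968, -0.00332205, -0.0016)–(0.5458, -0.945386, -0.0016)  len=1.0878
  (v23,v2,v3) [-+-] → (1.08968, -0.00332205, -0.0016)–(1.0916, 0, -0.0016)  len=0.0038
  (v23,v3,v20) [--+] → (1.32612, -2.29029, -0.0016)–(1.3242, -2.29361, -0.0016)  len=0.0038
  (v20,v3,v0) [+-+] → (1.32612, -2.29029, -0.0016)–(2.6484, 0, -0.0016)  len=2.6446

Chained into 2 loop(s):
  loop 1: 12 segments, perimeter = 6.5497
  loop 2: 12 segments, perimeter = 15.8905
Total perimeter = 22.440
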